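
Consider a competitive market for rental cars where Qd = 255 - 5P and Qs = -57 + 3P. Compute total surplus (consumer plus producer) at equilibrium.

Equilibrium: 255 - 5P = -57 + 3P gives P* = 39, Q* = 60.
Demand choke price: P = 51; supply starts at P = 19.
CS = ½(51 − 39)(60) = 360; PS = ½(39 − 19)(60) = 600.

Total surplus = 960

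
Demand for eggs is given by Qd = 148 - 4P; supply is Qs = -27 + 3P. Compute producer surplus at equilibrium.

Equilibrium: 148 - 4P = -27 + 3P gives P* = 25, Q* = 48.
Supply starts at P = 9 (where Qs = 0).
PS = ½(25 − 9)(48) = 384.

Producer surplus = 384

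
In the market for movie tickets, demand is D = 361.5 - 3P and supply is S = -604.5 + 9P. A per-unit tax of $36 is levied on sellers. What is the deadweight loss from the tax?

Pre-tax equilibrium: P* = 80.5, Q* = 120.
Tax on sellers shifts supply to S = -604.5 + 9(P − 36) = -928.5 + 9P.
361.5 - 3P = -928.5 + 9P gives buyer price Pb = 107.5; sellers receive Ps = 107.5 − 36 = 71.5.
New quantity: Q = 361.5 − 3(107.5) = 39.
DWL = ½ × 36 × (120 − 39) = 1458.

Deadweight loss = 1458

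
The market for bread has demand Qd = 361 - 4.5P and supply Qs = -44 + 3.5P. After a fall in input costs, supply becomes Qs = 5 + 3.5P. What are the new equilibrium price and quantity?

Original equilibrium: P* = 50.625, Q* = 133.1875.
New equilibrium: 361 - 4.5P = 5 + 3.5P, so 356 = 8P and P' = 44.5; Q' = 361 − 4.5(44.5) = 160.75.

P' = 44.5, Q' = 160.75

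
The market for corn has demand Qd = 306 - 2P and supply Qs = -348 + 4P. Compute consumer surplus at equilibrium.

Consumer surplus = 1936

Equilibrium: 306 - 2P = -348 + 4P gives P* = 109, Q* = 88.
Demand choke price (Qd = 0): P = 153.
CS = ½(153 − 109)(88) = 1936.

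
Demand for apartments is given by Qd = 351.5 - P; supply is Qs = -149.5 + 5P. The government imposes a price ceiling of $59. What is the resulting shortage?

Equilibrium price would be P* = 83.5, so the ceiling at 59 binds.
At P = 59: Qd = 351.5 − 1(59) = 292.5, Qs = -149.5 + 5(59) = 145.5.
Shortage = 292.5 − 145.5 = 147.

Shortage = 147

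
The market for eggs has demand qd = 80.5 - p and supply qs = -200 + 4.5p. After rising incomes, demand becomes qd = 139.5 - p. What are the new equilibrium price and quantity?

Original equilibrium: p* = 51, q* = 29.5.
New equilibrium: 139.5 - p = -200 + 4.5p, so 339.5 = 5.5p and p' = 679/11; q' = 139.5 − 1(679/11) = 1711/22.

p' = 679/11, q' = 1711/22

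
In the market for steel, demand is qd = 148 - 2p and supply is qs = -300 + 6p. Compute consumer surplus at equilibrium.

Equilibrium: 148 - 2p = -300 + 6p gives p* = 56, q* = 36.
Demand choke price (qd = 0): p = 74.
CS = ½(74 − 56)(36) = 324.

Consumer surplus = 324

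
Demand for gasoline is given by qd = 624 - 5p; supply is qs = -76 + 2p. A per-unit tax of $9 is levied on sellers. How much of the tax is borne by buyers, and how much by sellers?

Pre-tax equilibrium: p* = 100, q* = 124.
Tax on sellers shifts supply to qs = -76 + 2(p − 9) = -94 + 2p.
624 - 5p = -94 + 2p gives buyer price pb = 718/7; sellers receive ps = 718/7 − 9 = 655/7.
New quantity: q = 624 − 5(718/7) = 778/7.
Buyer burden = 718/7 − 100 = 18/7; seller burden = 100 − 655/7 = 45/7.

Buyers bear 18/7, sellers bear 45/7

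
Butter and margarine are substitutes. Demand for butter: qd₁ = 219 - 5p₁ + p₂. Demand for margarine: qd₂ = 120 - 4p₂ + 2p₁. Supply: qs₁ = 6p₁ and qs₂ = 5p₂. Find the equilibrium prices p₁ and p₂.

p₁ = 2091/97, p₂ = 1758/97

Market 1: 219 - 5p₁ + p₂ = 6p₁ → 11p₁ - p₂ = 219.
Market 2: 9p₂ - 2p₁ = 120.
Eliminating p₂: 9×(1) + 1×(2) gives 97p₁ = 2091, so p₁ = 2091/97.
Back-substitute into (2): p₂ = (120 + 2×2091/97) / 9 = 1758/97.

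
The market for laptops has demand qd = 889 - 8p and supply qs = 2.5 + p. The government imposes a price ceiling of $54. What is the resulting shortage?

Shortage = 400.5

Equilibrium price would be p* = 98.5, so the ceiling at 54 binds.
At p = 54: qd = 889 − 8(54) = 457, qs = 2.5 + 1(54) = 56.5.
Shortage = 457 − 56.5 = 400.5.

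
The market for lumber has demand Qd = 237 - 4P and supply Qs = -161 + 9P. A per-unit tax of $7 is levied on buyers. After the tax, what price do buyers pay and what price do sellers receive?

Pre-tax equilibrium: P* = 398/13, Q* = 1489/13.
Tax on buyers shifts demand to Qd = 237 − 4(P + 7) = 209 - 4P.
209 - 4P = -161 + 9P gives seller price Ps = 370/13; buyers pay Pb = 370/13 + 7 = 461/13.
New quantity: Q = 237 − 4(461/13) = 1237/13.

Buyers pay 461/13, sellers receive 370/13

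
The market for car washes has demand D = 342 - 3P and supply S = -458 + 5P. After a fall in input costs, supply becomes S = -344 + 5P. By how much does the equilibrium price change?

ΔP = -14.25

Original equilibrium: P* = 100, Q* = 42.
New equilibrium: 342 - 3P = -344 + 5P, so 686 = 8P and P' = 85.75; Q' = 342 − 3(85.75) = 84.75.
Change in price: 85.75 − 100 = -14.25.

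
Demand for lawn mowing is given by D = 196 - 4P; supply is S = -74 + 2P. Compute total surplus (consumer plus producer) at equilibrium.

Equilibrium: 196 - 4P = -74 + 2P gives P* = 45, Q* = 16.
Demand choke price: P = 49; supply starts at P = 37.
CS = ½(49 − 45)(16) = 32; PS = ½(45 − 37)(16) = 64.

Total surplus = 96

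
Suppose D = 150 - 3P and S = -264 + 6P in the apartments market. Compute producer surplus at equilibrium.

Equilibrium: 150 - 3P = -264 + 6P gives P* = 46, Q* = 12.
Supply starts at P = 44 (where S = 0).
PS = ½(46 − 44)(12) = 12.

Producer surplus = 12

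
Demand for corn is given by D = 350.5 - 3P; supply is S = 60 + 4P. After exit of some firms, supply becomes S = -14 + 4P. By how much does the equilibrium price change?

ΔP = 74/7

Original equilibrium: P* = 41.5, Q* = 226.
New equilibrium: 350.5 - 3P = -14 + 4P, so 364.5 = 7P and P' = 729/14; Q' = 350.5 − 3(729/14) = 1360/7.
Change in price: 729/14 − 41.5 = 74/7.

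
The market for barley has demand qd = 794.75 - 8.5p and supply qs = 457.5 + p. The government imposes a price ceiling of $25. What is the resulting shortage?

Shortage = 99.75

Equilibrium price would be p* = 35.5, so the ceiling at 25 binds.
At p = 25: qd = 794.75 − 8.5(25) = 582.25, qs = 457.5 + 1(25) = 482.5.
Shortage = 582.25 − 482.5 = 99.75.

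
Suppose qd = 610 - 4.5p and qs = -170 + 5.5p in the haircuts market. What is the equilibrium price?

Set qd = qs: 610 - 4.5p = -170 + 5.5p.
780 = 10p, so p* = 78.
q* = 610 − 4.5(78) = 259.

p* = 78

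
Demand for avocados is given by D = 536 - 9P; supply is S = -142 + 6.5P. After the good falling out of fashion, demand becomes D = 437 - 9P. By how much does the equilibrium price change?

Original equilibrium: P* = 1356/31, Q* = 4412/31.
New equilibrium: 437 - 9P = -142 + 6.5P, so 579 = 15.5P and P' = 1158/31; Q' = 437 − 9(1158/31) = 3125/31.
Change in price: 1158/31 − 1356/31 = -198/31.

ΔP = -198/31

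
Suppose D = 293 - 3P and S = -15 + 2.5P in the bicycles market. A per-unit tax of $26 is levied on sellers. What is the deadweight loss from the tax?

Deadweight loss = 5070/11

Pre-tax equilibrium: P* = 56, Q* = 125.
Tax on sellers shifts supply to S = -15 + 2.5(P − 26) = -80 + 2.5P.
293 - 3P = -80 + 2.5P gives buyer price Pb = 746/11; sellers receive Ps = 746/11 − 26 = 460/11.
New quantity: Q = 293 − 3(746/11) = 985/11.
DWL = ½ × 26 × (125 − 985/11) = 5070/11.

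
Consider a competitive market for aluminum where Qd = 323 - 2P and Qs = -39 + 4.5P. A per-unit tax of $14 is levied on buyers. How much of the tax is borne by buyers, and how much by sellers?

Pre-tax equilibrium: P* = 724/13, Q* = 2751/13.
Tax on buyers shifts demand to Qd = 323 − 2(P + 14) = 295 - 2P.
295 - 2P = -39 + 4.5P gives seller price Ps = 668/13; buyers pay Pb = 668/13 + 14 = 850/13.
New quantity: Q = 323 − 2(850/13) = 2499/13.
Buyer burden = 850/13 − 724/13 = 126/13; seller burden = 724/13 − 668/13 = 56/13.

Buyers bear 126/13, sellers bear 56/13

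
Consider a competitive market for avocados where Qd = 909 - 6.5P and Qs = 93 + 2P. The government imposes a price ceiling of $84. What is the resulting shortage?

Equilibrium price would be P* = 96, so the ceiling at 84 binds.
At P = 84: Qd = 909 − 6.5(84) = 363, Qs = 93 + 2(84) = 261.
Shortage = 363 − 261 = 102.

Shortage = 102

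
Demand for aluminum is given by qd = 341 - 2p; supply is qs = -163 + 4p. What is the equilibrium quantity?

Set qd = qs: 341 - 2p = -163 + 4p.
504 = 6p, so p* = 84.
q* = 341 − 2(84) = 173.

q* = 173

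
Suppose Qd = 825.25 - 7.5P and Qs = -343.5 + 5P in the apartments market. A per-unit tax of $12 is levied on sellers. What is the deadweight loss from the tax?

Pre-tax equilibrium: P* = 93.5, Q* = 124.
Tax on sellers shifts supply to Qs = -343.5 + 5(P − 12) = -403.5 + 5P.
825.25 - 7.5P = -403.5 + 5P gives buyer price Pb = 98.3; sellers receive Ps = 98.3 − 12 = 86.3.
New quantity: Q = 825.25 − 7.5(98.3) = 88.
DWL = ½ × 12 × (124 − 88) = 216.

Deadweight loss = 216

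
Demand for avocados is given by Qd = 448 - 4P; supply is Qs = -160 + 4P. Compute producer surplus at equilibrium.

Equilibrium: 448 - 4P = -160 + 4P gives P* = 76, Q* = 144.
Supply starts at P = 40 (where Qs = 0).
PS = ½(76 − 40)(144) = 2592.

Producer surplus = 2592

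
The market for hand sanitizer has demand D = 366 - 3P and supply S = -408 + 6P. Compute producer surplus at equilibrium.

Producer surplus = 972

Equilibrium: 366 - 3P = -408 + 6P gives P* = 86, Q* = 108.
Supply starts at P = 68 (where S = 0).
PS = ½(86 − 68)(108) = 972.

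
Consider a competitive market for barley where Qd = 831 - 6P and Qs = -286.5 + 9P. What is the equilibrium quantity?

Set Qd = Qs: 831 - 6P = -286.5 + 9P.
1117.5 = 15P, so P* = 74.5.
Q* = 831 − 6(74.5) = 384.

Q* = 384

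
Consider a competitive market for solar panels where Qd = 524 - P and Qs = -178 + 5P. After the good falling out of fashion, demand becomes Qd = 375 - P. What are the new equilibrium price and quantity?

P' = 553/6, Q' = 1697/6

Original equilibrium: P* = 117, Q* = 407.
New equilibrium: 375 - P = -178 + 5P, so 553 = 6P and P' = 553/6; Q' = 375 − 1(553/6) = 1697/6.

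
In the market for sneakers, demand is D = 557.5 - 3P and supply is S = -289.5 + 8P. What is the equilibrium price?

P* = 77

Set D = S: 557.5 - 3P = -289.5 + 8P.
847 = 11P, so P* = 77.
Q* = 557.5 − 3(77) = 326.5.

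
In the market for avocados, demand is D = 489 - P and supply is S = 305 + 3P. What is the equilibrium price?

Set D = S: 489 - P = 305 + 3P.
184 = 4P, so P* = 46.
Q* = 489 − 1(46) = 443.

P* = 46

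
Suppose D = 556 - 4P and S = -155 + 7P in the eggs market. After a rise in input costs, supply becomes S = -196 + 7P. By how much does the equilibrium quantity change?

ΔQ = -164/11

Original equilibrium: P* = 711/11, Q* = 3272/11.
New equilibrium: 556 - 4P = -196 + 7P, so 752 = 11P and P' = 752/11; Q' = 556 − 4(752/11) = 3108/11.
Change in quantity: 3108/11 − 3272/11 = -164/11.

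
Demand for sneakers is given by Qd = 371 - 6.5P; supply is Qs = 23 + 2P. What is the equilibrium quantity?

Q* = 1783/17

Set Qd = Qs: 371 - 6.5P = 23 + 2P.
348 = 8.5P, so P* = 696/17.
Q* = 371 − 6.5(696/17) = 1783/17.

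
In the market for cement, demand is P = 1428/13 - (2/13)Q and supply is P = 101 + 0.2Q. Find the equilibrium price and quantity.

P* = 106, Q* = 25

Set the two price expressions equal: 1428/13 - (2/13)Q = 101 + 0.2Q.
115/13 = (23/65)Q, so Q* = 25.
P* = 1428/13 − (2/13)(25) = 106.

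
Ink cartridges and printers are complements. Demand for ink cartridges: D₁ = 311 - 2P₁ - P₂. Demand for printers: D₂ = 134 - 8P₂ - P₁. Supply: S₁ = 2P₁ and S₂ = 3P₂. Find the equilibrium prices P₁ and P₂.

Market 1: 311 - 2P₁ - P₂ = 2P₁ → 4P₁ + P₂ = 311.
Market 2: 11P₂ + P₁ = 134.
Eliminating P₂: 11×(1) − 1×(2) gives 43P₁ = 3287, so P₁ = 3287/43.
Back-substitute into (2): P₂ = (134 − 1×3287/43) / 11 = 225/43.

P₁ = 3287/43, P₂ = 225/43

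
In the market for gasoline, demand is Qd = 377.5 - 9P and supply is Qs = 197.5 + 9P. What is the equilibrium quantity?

Set Qd = Qs: 377.5 - 9P = 197.5 + 9P.
180 = 18P, so P* = 10.
Q* = 377.5 − 9(10) = 287.5.

Q* = 287.5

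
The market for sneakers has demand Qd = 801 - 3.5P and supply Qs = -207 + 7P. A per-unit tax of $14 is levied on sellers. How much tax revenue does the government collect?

Tax revenue = 18158/3

Pre-tax equilibrium: P* = 96, Q* = 465.
Tax on sellers shifts supply to Qs = -207 + 7(P − 14) = -305 + 7P.
801 - 3.5P = -305 + 7P gives buyer price Pb = 316/3; sellers receive Ps = 316/3 − 14 = 274/3.
New quantity: Q = 801 − 3.5(316/3) = 1297/3.
Revenue = 14 × 1297/3 = 18158/3.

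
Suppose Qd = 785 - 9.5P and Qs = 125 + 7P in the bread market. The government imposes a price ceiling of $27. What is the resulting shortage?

Equilibrium price would be P* = 40, so the ceiling at 27 binds.
At P = 27: Qd = 785 − 9.5(27) = 528.5, Qs = 125 + 7(27) = 314.
Shortage = 528.5 − 314 = 214.5.

Shortage = 214.5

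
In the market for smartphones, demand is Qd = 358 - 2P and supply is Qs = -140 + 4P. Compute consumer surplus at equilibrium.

Equilibrium: 358 - 2P = -140 + 4P gives P* = 83, Q* = 192.
Demand choke price (Qd = 0): P = 179.
CS = ½(179 − 83)(192) = 9216.

Consumer surplus = 9216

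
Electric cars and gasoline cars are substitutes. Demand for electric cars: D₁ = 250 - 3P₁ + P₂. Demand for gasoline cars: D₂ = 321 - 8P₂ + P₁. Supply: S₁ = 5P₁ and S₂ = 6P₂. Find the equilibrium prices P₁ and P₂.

P₁ = 3821/111, P₂ = 2818/111

Market 1: 250 - 3P₁ + P₂ = 5P₁ → 8P₁ - P₂ = 250.
Market 2: 14P₂ - P₁ = 321.
Eliminating P₂: 14×(1) + 1×(2) gives 111P₁ = 3821, so P₁ = 3821/111.
Back-substitute into (2): P₂ = (321 + 1×3821/111) / 14 = 2818/111.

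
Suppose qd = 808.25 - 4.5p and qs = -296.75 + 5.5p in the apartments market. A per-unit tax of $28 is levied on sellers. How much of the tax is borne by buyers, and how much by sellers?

Buyers bear $15.4, sellers bear $12.6

Pre-tax equilibrium: p* = 110.5, q* = 311.
Tax on sellers shifts supply to qs = -296.75 + 5.5(p − 28) = -450.75 + 5.5p.
808.25 - 4.5p = -450.75 + 5.5p gives buyer price pb = 125.9; sellers receive ps = 125.9 − 28 = 97.9.
New quantity: q = 808.25 − 4.5(125.9) = 241.7.
Buyer burden = 125.9 − 110.5 = 15.4; seller burden = 110.5 − 97.9 = 12.6.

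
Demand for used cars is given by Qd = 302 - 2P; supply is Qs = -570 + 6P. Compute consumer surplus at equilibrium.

Consumer surplus = 1764

Equilibrium: 302 - 2P = -570 + 6P gives P* = 109, Q* = 84.
Demand choke price (Qd = 0): P = 151.
CS = ½(151 − 109)(84) = 1764.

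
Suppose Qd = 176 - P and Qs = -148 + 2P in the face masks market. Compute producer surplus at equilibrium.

Producer surplus = 1156

Equilibrium: 176 - P = -148 + 2P gives P* = 108, Q* = 68.
Supply starts at P = 74 (where Qs = 0).
PS = ½(108 − 74)(68) = 1156.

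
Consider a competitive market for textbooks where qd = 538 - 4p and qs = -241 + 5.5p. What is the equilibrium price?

p* = 82

Set qd = qs: 538 - 4p = -241 + 5.5p.
779 = 9.5p, so p* = 82.
q* = 538 − 4(82) = 210.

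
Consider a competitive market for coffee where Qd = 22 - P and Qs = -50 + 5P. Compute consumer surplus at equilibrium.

Consumer surplus = 50

Equilibrium: 22 - P = -50 + 5P gives P* = 12, Q* = 10.
Demand choke price (Qd = 0): P = 22.
CS = ½(22 − 12)(10) = 50.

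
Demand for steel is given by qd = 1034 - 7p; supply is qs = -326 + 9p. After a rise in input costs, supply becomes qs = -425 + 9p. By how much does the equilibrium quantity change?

Δq = -43.3125

Original equilibrium: p* = 85, q* = 439.
New equilibrium: 1034 - 7p = -425 + 9p, so 1459 = 16p and p' = 91.1875; q' = 1034 − 7(91.1875) = 395.6875.
Change in quantity: 395.6875 − 439 = -43.3125.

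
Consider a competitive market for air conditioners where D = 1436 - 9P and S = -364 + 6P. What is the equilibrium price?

P* = 120

Set D = S: 1436 - 9P = -364 + 6P.
1800 = 15P, so P* = 120.
Q* = 1436 − 9(120) = 356.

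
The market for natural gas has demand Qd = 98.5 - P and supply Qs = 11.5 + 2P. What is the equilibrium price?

Set Qd = Qs: 98.5 - P = 11.5 + 2P.
87 = 3P, so P* = 29.
Q* = 98.5 − 1(29) = 69.5.

P* = 29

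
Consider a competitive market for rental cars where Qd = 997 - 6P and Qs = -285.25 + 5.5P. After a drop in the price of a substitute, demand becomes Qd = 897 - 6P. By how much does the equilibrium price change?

ΔP = -200/23

Original equilibrium: P* = 111.5, Q* = 328.
New equilibrium: 897 - 6P = -285.25 + 5.5P, so 1182.25 = 11.5P and P' = 4729/46; Q' = 897 − 6(4729/46) = 6444/23.
Change in price: 4729/46 − 111.5 = -200/23.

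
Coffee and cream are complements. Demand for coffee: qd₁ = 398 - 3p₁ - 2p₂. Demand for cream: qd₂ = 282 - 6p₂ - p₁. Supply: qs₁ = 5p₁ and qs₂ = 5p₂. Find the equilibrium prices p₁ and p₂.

p₁ = 1907/43, p₂ = 929/43

Market 1: 398 - 3p₁ - 2p₂ = 5p₁ → 8p₁ + 2p₂ = 398.
Market 2: 11p₂ + p₁ = 282.
Eliminating p₂: 11×(1) − 2×(2) gives 86p₁ = 3814, so p₁ = 1907/43.
Back-substitute into (2): p₂ = (282 − 1×1907/43) / 11 = 929/43.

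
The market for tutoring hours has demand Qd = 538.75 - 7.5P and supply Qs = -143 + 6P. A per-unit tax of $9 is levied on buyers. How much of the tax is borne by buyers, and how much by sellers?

Buyers bear $4, sellers bear $5

Pre-tax equilibrium: P* = 50.5, Q* = 160.
Tax on buyers shifts demand to Qd = 538.75 − 7.5(P + 9) = 471.25 - 7.5P.
471.25 - 7.5P = -143 + 6P gives seller price Ps = 45.5; buyers pay Pb = 45.5 + 9 = 54.5.
New quantity: Q = 538.75 − 7.5(54.5) = 130.
Buyer burden = 54.5 − 50.5 = 4; seller burden = 50.5 − 45.5 = 5.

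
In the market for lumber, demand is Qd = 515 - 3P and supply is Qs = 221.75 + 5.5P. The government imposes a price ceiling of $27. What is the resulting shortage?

Shortage = 63.75

Equilibrium price would be P* = 34.5, so the ceiling at 27 binds.
At P = 27: Qd = 515 − 3(27) = 434, Qs = 221.75 + 5.5(27) = 370.25.
Shortage = 434 − 370.25 = 63.75.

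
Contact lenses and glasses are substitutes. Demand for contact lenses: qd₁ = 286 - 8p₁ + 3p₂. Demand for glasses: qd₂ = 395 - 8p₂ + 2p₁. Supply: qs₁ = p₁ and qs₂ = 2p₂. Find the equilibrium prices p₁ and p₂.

p₁ = 4045/84, p₂ = 4127/84

Market 1: 286 - 8p₁ + 3p₂ = p₁ → 9p₁ - 3p₂ = 286.
Market 2: 10p₂ - 2p₁ = 395.
Eliminating p₂: 10×(1) + 3×(2) gives 84p₁ = 4045, so p₁ = 4045/84.
Back-substitute into (2): p₂ = (395 + 2×4045/84) / 10 = 4127/84.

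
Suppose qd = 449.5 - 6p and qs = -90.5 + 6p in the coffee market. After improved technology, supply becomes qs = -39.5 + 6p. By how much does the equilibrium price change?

Δp = -4.25

Original equilibrium: p* = 45, q* = 179.5.
New equilibrium: 449.5 - 6p = -39.5 + 6p, so 489 = 12p and p' = 40.75; q' = 449.5 − 6(40.75) = 205.
Change in price: 40.75 − 45 = -4.25.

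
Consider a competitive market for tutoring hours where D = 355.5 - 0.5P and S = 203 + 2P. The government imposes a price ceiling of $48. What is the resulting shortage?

Equilibrium price would be P* = 61, so the ceiling at 48 binds.
At P = 48: D = 355.5 − 0.5(48) = 331.5, S = 203 + 2(48) = 299.
Shortage = 331.5 − 299 = 32.5.

Shortage = 32.5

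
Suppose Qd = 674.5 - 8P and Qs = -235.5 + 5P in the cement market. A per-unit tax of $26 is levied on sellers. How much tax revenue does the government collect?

Tax revenue = 897

Pre-tax equilibrium: P* = 70, Q* = 114.5.
Tax on sellers shifts supply to Qs = -235.5 + 5(P − 26) = -365.5 + 5P.
674.5 - 8P = -365.5 + 5P gives buyer price Pb = 80; sellers receive Ps = 80 − 26 = 54.
New quantity: Q = 674.5 − 8(80) = 34.5.
Revenue = 26 × 34.5 = 897.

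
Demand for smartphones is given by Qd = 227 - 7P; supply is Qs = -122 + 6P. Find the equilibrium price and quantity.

P* = 349/13, Q* = 508/13

Set Qd = Qs: 227 - 7P = -122 + 6P.
349 = 13P, so P* = 349/13.
Q* = 227 − 7(349/13) = 508/13.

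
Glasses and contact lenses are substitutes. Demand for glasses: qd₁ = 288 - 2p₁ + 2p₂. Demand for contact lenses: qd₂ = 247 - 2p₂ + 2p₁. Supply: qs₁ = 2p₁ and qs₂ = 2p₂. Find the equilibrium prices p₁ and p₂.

Market 1: 288 - 2p₁ + 2p₂ = 2p₁ → 4p₁ - 2p₂ = 288.
Market 2: 4p₂ - 2p₁ = 247.
Eliminating p₂: 4×(1) + 2×(2) gives 12p₁ = 1646, so p₁ = 823/6.
Back-substitute into (2): p₂ = (247 + 2×823/6) / 4 = 391/3.

p₁ = 823/6, p₂ = 391/3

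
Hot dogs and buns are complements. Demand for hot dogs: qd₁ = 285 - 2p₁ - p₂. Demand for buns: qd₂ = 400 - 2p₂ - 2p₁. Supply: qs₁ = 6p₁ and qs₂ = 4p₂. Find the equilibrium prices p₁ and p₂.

p₁ = 655/23, p₂ = 1315/23

Market 1: 285 - 2p₁ - p₂ = 6p₁ → 8p₁ + p₂ = 285.
Market 2: 6p₂ + 2p₁ = 400.
Eliminating p₂: 6×(1) − 1×(2) gives 46p₁ = 1310, so p₁ = 655/23.
Back-substitute into (2): p₂ = (400 − 2×655/23) / 6 = 1315/23.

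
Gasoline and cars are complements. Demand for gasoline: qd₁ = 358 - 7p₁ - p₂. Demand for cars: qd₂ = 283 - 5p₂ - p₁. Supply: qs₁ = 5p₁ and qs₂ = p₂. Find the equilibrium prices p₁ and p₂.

Market 1: 358 - 7p₁ - p₂ = 5p₁ → 12p₁ + p₂ = 358.
Market 2: 6p₂ + p₁ = 283.
Eliminating p₂: 6×(1) − 1×(2) gives 71p₁ = 1865, so p₁ = 1865/71.
Back-substitute into (2): p₂ = (283 − 1×1865/71) / 6 = 3038/71.

p₁ = 1865/71, p₂ = 3038/71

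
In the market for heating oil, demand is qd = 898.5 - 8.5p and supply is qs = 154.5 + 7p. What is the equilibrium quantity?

Set qd = qs: 898.5 - 8.5p = 154.5 + 7p.
744 = 15.5p, so p* = 48.
q* = 898.5 − 8.5(48) = 490.5.

q* = 490.5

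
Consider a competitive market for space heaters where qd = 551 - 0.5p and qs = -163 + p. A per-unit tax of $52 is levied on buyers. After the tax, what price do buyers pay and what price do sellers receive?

Pre-tax equilibrium: p* = 476, q* = 313.
Tax on buyers shifts demand to qd = 551 − 0.5(p + 52) = 525 - 0.5p.
525 - 0.5p = -163 + p gives seller price ps = 1376/3; buyers pay pb = 1376/3 + 52 = 1532/3.
New quantity: q = 551 − 0.5(1532/3) = 887/3.

Buyers pay 1532/3, sellers receive 1376/3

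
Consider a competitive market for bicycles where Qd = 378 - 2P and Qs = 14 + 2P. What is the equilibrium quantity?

Set Qd = Qs: 378 - 2P = 14 + 2P.
364 = 4P, so P* = 91.
Q* = 378 − 2(91) = 196.

Q* = 196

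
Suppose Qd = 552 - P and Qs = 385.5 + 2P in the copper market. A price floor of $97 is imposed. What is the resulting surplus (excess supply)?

Surplus = 124.5

Equilibrium price would be P* = 55.5, so the floor at 97 binds.
At P = 97: Qd = 455, Qs = 579.5.
Surplus = 579.5 − 455 = 124.5.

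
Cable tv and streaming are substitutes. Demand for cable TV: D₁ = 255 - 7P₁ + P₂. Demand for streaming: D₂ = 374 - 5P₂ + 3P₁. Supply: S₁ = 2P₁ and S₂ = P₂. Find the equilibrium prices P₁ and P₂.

P₁ = 112/3, P₂ = 81

Market 1: 255 - 7P₁ + P₂ = 2P₁ → 9P₁ - P₂ = 255.
Market 2: 6P₂ - 3P₁ = 374.
Eliminating P₂: 6×(1) + 1×(2) gives 51P₁ = 1904, so P₁ = 112/3.
Back-substitute into (2): P₂ = (374 + 3×112/3) / 6 = 81.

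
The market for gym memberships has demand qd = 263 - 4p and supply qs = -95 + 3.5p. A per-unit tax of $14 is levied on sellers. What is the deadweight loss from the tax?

Pre-tax equilibrium: p* = 716/15, q* = 1081/15.
Tax on sellers shifts supply to qs = -95 + 3.5(p − 14) = -144 + 3.5p.
263 - 4p = -144 + 3.5p gives buyer price pb = 814/15; sellers receive ps = 814/15 − 14 = 604/15.
New quantity: q = 263 − 4(814/15) = 689/15.
DWL = ½ × 14 × (1081/15 − 689/15) = 2744/15.

Deadweight loss = 2744/15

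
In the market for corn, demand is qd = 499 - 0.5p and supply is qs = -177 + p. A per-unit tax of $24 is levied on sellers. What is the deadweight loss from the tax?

Deadweight loss = 96

Pre-tax equilibrium: p* = 1352/3, q* = 821/3.
Tax on sellers shifts supply to qs = -177 + 1(p − 24) = -201 + p.
499 - 0.5p = -201 + p gives buyer price pb = 1400/3; sellers receive ps = 1400/3 − 24 = 1328/3.
New quantity: q = 499 − 0.5(1400/3) = 797/3.
DWL = ½ × 24 × (821/3 − 797/3) = 96.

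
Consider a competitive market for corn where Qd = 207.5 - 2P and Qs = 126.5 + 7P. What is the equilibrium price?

P* = 9

Set Qd = Qs: 207.5 - 2P = 126.5 + 7P.
81 = 9P, so P* = 9.
Q* = 207.5 − 2(9) = 189.5.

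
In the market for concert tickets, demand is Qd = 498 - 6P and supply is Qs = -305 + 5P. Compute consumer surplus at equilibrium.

Equilibrium: 498 - 6P = -305 + 5P gives P* = 73, Q* = 60.
Demand choke price (Qd = 0): P = 83.
CS = ½(83 − 73)(60) = 300.

Consumer surplus = 300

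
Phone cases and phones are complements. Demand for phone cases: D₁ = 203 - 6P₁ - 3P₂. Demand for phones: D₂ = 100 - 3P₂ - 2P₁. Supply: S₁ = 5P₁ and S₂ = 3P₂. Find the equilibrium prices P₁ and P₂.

Market 1: 203 - 6P₁ - 3P₂ = 5P₁ → 11P₁ + 3P₂ = 203.
Market 2: 6P₂ + 2P₁ = 100.
Eliminating P₂: 6×(1) − 3×(2) gives 60P₁ = 918, so P₁ = 15.3.
Back-substitute into (2): P₂ = (100 − 2×15.3) / 6 = 347/30.

P₁ = 15.3, P₂ = 347/30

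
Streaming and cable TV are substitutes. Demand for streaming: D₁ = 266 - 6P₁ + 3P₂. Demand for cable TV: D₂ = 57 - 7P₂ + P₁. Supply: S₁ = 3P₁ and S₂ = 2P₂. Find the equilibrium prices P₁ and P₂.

Market 1: 266 - 6P₁ + 3P₂ = 3P₁ → 9P₁ - 3P₂ = 266.
Market 2: 9P₂ - P₁ = 57.
Eliminating P₂: 9×(1) + 3×(2) gives 78P₁ = 2565, so P₁ = 855/26.
Back-substitute into (2): P₂ = (57 + 1×855/26) / 9 = 779/78.

P₁ = 855/26, P₂ = 779/78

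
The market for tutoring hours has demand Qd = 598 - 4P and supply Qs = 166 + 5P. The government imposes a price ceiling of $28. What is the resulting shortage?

Equilibrium price would be P* = 48, so the ceiling at 28 binds.
At P = 28: Qd = 598 − 4(28) = 486, Qs = 166 + 5(28) = 306.
Shortage = 486 − 306 = 180.

Shortage = 180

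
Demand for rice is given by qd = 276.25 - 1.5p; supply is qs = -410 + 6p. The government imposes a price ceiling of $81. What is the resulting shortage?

Shortage = 78.75

Equilibrium price would be p* = 91.5, so the ceiling at 81 binds.
At p = 81: qd = 276.25 − 1.5(81) = 154.75, qs = -410 + 6(81) = 76.
Shortage = 154.75 − 76 = 78.75.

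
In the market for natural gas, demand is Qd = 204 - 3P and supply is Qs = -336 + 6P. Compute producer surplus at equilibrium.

Producer surplus = 48

Equilibrium: 204 - 3P = -336 + 6P gives P* = 60, Q* = 24.
Supply starts at P = 56 (where Qs = 0).
PS = ½(60 − 56)(24) = 48.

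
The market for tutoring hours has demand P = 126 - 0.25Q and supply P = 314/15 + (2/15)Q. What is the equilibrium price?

P* = 1322/23

Set the two price expressions equal: 126 - 0.25Q = 314/15 + (2/15)Q.
1576/15 = (23/60)Q, so Q* = 6304/23.
P* = 126 − (0.25)(6304/23) = 1322/23.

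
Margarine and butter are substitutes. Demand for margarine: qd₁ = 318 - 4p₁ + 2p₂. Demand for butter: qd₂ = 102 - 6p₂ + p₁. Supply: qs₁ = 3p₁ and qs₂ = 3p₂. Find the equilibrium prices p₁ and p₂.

Market 1: 318 - 4p₁ + 2p₂ = 3p₁ → 7p₁ - 2p₂ = 318.
Market 2: 9p₂ - p₁ = 102.
Eliminating p₂: 9×(1) + 2×(2) gives 61p₁ = 3066, so p₁ = 3066/61.
Back-substitute into (2): p₂ = (102 + 1×3066/61) / 9 = 1032/61.

p₁ = 3066/61, p₂ = 1032/61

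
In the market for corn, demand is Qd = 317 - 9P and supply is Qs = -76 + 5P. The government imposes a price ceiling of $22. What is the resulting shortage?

Equilibrium price would be P* = 393/14, so the ceiling at 22 binds.
At P = 22: Qd = 317 − 9(22) = 119, Qs = -76 + 5(22) = 34.
Shortage = 119 − 34 = 85.

Shortage = 85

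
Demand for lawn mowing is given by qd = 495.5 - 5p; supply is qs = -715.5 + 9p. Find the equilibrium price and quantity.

Set qd = qs: 495.5 - 5p = -715.5 + 9p.
1211 = 14p, so p* = 86.5.
q* = 495.5 − 5(86.5) = 63.

p* = 86.5, q* = 63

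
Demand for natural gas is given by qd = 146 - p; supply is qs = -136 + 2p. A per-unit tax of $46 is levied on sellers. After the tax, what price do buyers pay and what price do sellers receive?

Pre-tax equilibrium: p* = 94, q* = 52.
Tax on sellers shifts supply to qs = -136 + 2(p − 46) = -228 + 2p.
146 - p = -228 + 2p gives buyer price pb = 374/3; sellers receive ps = 374/3 − 46 = 236/3.
New quantity: q = 146 − 1(374/3) = 64/3.

Buyers pay 374/3, sellers receive 236/3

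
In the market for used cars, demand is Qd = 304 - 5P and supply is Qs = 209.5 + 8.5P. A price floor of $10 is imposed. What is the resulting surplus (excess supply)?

Surplus = 40.5

Equilibrium price would be P* = 7, so the floor at 10 binds.
At P = 10: Qd = 254, Qs = 294.5.
Surplus = 294.5 − 254 = 40.5.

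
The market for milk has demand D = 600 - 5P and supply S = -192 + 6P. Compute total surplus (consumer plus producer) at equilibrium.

Total surplus = 10560

Equilibrium: 600 - 5P = -192 + 6P gives P* = 72, Q* = 240.
Demand choke price: P = 120; supply starts at P = 32.
CS = ½(120 − 72)(240) = 5760; PS = ½(72 − 32)(240) = 4800.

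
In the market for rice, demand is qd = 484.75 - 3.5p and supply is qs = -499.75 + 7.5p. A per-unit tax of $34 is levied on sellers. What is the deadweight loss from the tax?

Deadweight loss = 30345/22

Pre-tax equilibrium: p* = 89.5, q* = 171.5.
Tax on sellers shifts supply to qs = -499.75 + 7.5(p − 34) = -754.75 + 7.5p.
484.75 - 3.5p = -754.75 + 7.5p gives buyer price pb = 2479/22; sellers receive ps = 2479/22 − 34 = 1731/22.
New quantity: q = 484.75 − 3.5(2479/22) = 994/11.
DWL = ½ × 34 × (171.5 − 994/11) = 30345/22.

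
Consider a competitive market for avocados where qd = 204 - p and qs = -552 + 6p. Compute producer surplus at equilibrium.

Equilibrium: 204 - p = -552 + 6p gives p* = 108, q* = 96.
Supply starts at p = 92 (where qs = 0).
PS = ½(108 − 92)(96) = 768.

Producer surplus = 768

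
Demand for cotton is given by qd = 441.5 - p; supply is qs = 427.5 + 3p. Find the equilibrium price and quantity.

p* = 3.5, q* = 438

Set qd = qs: 441.5 - p = 427.5 + 3p.
14 = 4p, so p* = 3.5.
q* = 441.5 − 1(3.5) = 438.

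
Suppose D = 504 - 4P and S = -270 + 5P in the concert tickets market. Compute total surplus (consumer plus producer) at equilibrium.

Equilibrium: 504 - 4P = -270 + 5P gives P* = 86, Q* = 160.
Demand choke price: P = 126; supply starts at P = 54.
CS = ½(126 − 86)(160) = 3200; PS = ½(86 − 54)(160) = 2560.

Total surplus = 5760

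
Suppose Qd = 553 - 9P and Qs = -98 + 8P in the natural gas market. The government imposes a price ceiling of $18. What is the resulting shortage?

Equilibrium price would be P* = 651/17, so the ceiling at 18 binds.
At P = 18: Qd = 553 − 9(18) = 391, Qs = -98 + 8(18) = 46.
Shortage = 391 − 46 = 345.

Shortage = 345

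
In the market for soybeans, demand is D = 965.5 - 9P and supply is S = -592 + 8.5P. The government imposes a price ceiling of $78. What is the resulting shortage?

Equilibrium price would be P* = 89, so the ceiling at 78 binds.
At P = 78: D = 965.5 − 9(78) = 263.5, S = -592 + 8.5(78) = 71.
Shortage = 263.5 − 71 = 192.5.

Shortage = 192.5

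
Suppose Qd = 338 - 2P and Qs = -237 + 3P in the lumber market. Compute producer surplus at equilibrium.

Equilibrium: 338 - 2P = -237 + 3P gives P* = 115, Q* = 108.
Supply starts at P = 79 (where Qs = 0).
PS = ½(115 − 79)(108) = 1944.

Producer surplus = 1944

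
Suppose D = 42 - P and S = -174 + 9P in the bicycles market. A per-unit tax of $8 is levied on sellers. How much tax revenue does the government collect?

Tax revenue = 105.6

Pre-tax equilibrium: P* = 21.6, Q* = 20.4.
Tax on sellers shifts supply to S = -174 + 9(P − 8) = -246 + 9P.
42 - P = -246 + 9P gives buyer price Pb = 28.8; sellers receive Ps = 28.8 − 8 = 20.8.
New quantity: Q = 42 − 1(28.8) = 13.2.
Revenue = 8 × 13.2 = 105.6.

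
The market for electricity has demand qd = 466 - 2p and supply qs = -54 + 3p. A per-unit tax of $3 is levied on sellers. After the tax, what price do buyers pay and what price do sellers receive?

Pre-tax equilibrium: p* = 104, q* = 258.
Tax on sellers shifts supply to qs = -54 + 3(p − 3) = -63 + 3p.
466 - 2p = -63 + 3p gives buyer price pb = 105.8; sellers receive ps = 105.8 − 3 = 102.8.
New quantity: q = 466 − 2(105.8) = 254.4.

Buyers pay $105.8, sellers receive $102.8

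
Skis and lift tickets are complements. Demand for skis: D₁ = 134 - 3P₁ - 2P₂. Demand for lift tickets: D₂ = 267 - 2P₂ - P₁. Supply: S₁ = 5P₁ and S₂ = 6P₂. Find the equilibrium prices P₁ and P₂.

P₁ = 269/31, P₂ = 1001/31

Market 1: 134 - 3P₁ - 2P₂ = 5P₁ → 8P₁ + 2P₂ = 134.
Market 2: 8P₂ + P₁ = 267.
Eliminating P₂: 8×(1) − 2×(2) gives 62P₁ = 538, so P₁ = 269/31.
Back-substitute into (2): P₂ = (267 − 1×269/31) / 8 = 1001/31.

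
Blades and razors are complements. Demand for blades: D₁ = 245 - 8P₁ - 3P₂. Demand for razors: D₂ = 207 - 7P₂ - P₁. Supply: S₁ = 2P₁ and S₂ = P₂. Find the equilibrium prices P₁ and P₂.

Market 1: 245 - 8P₁ - 3P₂ = 2P₁ → 10P₁ + 3P₂ = 245.
Market 2: 8P₂ + P₁ = 207.
Eliminating P₂: 8×(1) − 3×(2) gives 77P₁ = 1339, so P₁ = 1339/77.
Back-substitute into (2): P₂ = (207 − 1×1339/77) / 8 = 1825/77.

P₁ = 1339/77, P₂ = 1825/77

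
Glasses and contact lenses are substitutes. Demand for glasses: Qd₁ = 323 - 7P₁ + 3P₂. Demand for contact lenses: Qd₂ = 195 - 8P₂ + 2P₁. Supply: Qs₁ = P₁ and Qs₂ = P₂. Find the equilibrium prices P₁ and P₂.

P₁ = 582/11, P₂ = 1103/33

Market 1: 323 - 7P₁ + 3P₂ = P₁ → 8P₁ - 3P₂ = 323.
Market 2: 9P₂ - 2P₁ = 195.
Eliminating P₂: 9×(1) + 3×(2) gives 66P₁ = 3492, so P₁ = 582/11.
Back-substitute into (2): P₂ = (195 + 2×582/11) / 9 = 1103/33.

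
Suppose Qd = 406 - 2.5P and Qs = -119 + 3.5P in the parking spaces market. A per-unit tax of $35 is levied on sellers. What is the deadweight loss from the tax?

Pre-tax equilibrium: P* = 87.5, Q* = 187.25.
Tax on sellers shifts supply to Qs = -119 + 3.5(P − 35) = -241.5 + 3.5P.
406 - 2.5P = -241.5 + 3.5P gives buyer price Pb = 1295/12; sellers receive Ps = 1295/12 − 35 = 875/12.
New quantity: Q = 406 − 2.5(1295/12) = 3269/24.
DWL = ½ × 35 × (187.25 − 3269/24) = 42875/48.

Deadweight loss = 42875/48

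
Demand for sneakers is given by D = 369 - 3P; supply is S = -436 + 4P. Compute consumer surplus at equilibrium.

Consumer surplus = 96

Equilibrium: 369 - 3P = -436 + 4P gives P* = 115, Q* = 24.
Demand choke price (D = 0): P = 123.
CS = ½(123 − 115)(24) = 96.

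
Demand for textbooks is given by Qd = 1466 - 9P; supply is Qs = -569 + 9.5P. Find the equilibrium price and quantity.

Set Qd = Qs: 1466 - 9P = -569 + 9.5P.
2035 = 18.5P, so P* = 110.
Q* = 1466 − 9(110) = 476.

P* = 110, Q* = 476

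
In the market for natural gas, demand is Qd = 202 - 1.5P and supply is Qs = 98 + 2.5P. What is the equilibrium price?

Set Qd = Qs: 202 - 1.5P = 98 + 2.5P.
104 = 4P, so P* = 26.
Q* = 202 − 1.5(26) = 163.

P* = 26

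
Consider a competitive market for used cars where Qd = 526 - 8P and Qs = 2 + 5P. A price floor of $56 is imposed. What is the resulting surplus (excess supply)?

Equilibrium price would be P* = 524/13, so the floor at 56 binds.
At P = 56: Qd = 78, Qs = 282.
Surplus = 282 − 78 = 204.

Surplus = 204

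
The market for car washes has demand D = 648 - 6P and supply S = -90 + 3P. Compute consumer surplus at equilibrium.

Equilibrium: 648 - 6P = -90 + 3P gives P* = 82, Q* = 156.
Demand choke price (D = 0): P = 108.
CS = ½(108 − 82)(156) = 2028.

Consumer surplus = 2028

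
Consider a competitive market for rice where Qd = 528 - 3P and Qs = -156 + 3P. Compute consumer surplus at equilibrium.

Consumer surplus = 5766

Equilibrium: 528 - 3P = -156 + 3P gives P* = 114, Q* = 186.
Demand choke price (Qd = 0): P = 176.
CS = ½(176 − 114)(186) = 5766.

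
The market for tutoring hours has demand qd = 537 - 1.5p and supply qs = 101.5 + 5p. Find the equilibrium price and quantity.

p* = 67, q* = 436.5

Set qd = qs: 537 - 1.5p = 101.5 + 5p.
435.5 = 6.5p, so p* = 67.
q* = 537 − 1.5(67) = 436.5.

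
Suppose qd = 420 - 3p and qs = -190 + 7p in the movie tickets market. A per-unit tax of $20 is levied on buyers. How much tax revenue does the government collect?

Tax revenue = 3900

Pre-tax equilibrium: p* = 61, q* = 237.
Tax on buyers shifts demand to qd = 420 − 3(p + 20) = 360 - 3p.
360 - 3p = -190 + 7p gives seller price ps = 55; buyers pay pb = 55 + 20 = 75.
New quantity: q = 420 − 3(75) = 195.
Revenue = 20 × 195 = 3900.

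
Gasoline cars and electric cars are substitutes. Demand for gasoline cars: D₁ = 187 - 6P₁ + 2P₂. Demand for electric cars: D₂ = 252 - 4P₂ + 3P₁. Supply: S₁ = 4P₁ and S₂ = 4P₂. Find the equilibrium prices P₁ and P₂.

P₁ = 1000/37, P₂ = 3081/74

Market 1: 187 - 6P₁ + 2P₂ = 4P₁ → 10P₁ - 2P₂ = 187.
Market 2: 8P₂ - 3P₁ = 252.
Eliminating P₂: 8×(1) + 2×(2) gives 74P₁ = 2000, so P₁ = 1000/37.
Back-substitute into (2): P₂ = (252 + 3×1000/37) / 8 = 3081/74.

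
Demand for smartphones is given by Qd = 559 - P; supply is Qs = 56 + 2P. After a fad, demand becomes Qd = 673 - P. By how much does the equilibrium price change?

Original equilibrium: P* = 503/3, Q* = 1174/3.
New equilibrium: 673 - P = 56 + 2P, so 617 = 3P and P' = 617/3; Q' = 673 − 1(617/3) = 1402/3.
Change in price: 617/3 − 503/3 = 38.

ΔP = 38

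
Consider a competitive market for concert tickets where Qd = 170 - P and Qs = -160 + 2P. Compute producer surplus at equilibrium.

Equilibrium: 170 - P = -160 + 2P gives P* = 110, Q* = 60.
Supply starts at P = 80 (where Qs = 0).
PS = ½(110 − 80)(60) = 900.

Producer surplus = 900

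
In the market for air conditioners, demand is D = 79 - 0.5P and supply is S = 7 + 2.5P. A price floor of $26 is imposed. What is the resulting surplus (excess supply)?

Equilibrium price would be P* = 24, so the floor at 26 binds.
At P = 26: D = 66, S = 72.
Surplus = 72 − 66 = 6.

Surplus = 6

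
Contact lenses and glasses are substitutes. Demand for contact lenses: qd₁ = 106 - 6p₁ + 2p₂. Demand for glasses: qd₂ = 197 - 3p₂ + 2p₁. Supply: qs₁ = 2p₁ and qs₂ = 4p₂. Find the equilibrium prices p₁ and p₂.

p₁ = 284/13, p₂ = 447/13

Market 1: 106 - 6p₁ + 2p₂ = 2p₁ → 8p₁ - 2p₂ = 106.
Market 2: 7p₂ - 2p₁ = 197.
Eliminating p₂: 7×(1) + 2×(2) gives 52p₁ = 1136, so p₁ = 284/13.
Back-substitute into (2): p₂ = (197 + 2×284/13) / 7 = 447/13.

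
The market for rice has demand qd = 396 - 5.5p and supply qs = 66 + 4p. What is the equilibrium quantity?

Set qd = qs: 396 - 5.5p = 66 + 4p.
330 = 9.5p, so p* = 660/19.
q* = 396 − 5.5(660/19) = 3894/19.

q* = 3894/19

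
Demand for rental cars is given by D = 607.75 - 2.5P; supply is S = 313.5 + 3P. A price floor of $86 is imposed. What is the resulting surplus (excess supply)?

Surplus = 178.75

Equilibrium price would be P* = 53.5, so the floor at 86 binds.
At P = 86: D = 392.75, S = 571.5.
Surplus = 571.5 − 392.75 = 178.75.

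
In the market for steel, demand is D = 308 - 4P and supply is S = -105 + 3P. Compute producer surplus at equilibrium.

Producer surplus = 864

Equilibrium: 308 - 4P = -105 + 3P gives P* = 59, Q* = 72.
Supply starts at P = 35 (where S = 0).
PS = ½(59 − 35)(72) = 864.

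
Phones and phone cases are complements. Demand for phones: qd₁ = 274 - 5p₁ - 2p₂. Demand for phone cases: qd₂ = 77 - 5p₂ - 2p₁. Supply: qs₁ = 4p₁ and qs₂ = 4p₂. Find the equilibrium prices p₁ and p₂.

p₁ = 2312/77, p₂ = 145/77

Market 1: 274 - 5p₁ - 2p₂ = 4p₁ → 9p₁ + 2p₂ = 274.
Market 2: 9p₂ + 2p₁ = 77.
Eliminating p₂: 9×(1) − 2×(2) gives 77p₁ = 2312, so p₁ = 2312/77.
Back-substitute into (2): p₂ = (77 − 2×2312/77) / 9 = 145/77.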